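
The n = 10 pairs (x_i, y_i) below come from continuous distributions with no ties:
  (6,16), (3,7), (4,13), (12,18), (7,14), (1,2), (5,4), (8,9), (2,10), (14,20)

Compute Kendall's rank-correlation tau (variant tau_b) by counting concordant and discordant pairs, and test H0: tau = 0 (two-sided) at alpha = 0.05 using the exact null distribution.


Step 1: Enumerate the 45 unordered pairs (i,j) with i<j and classify each by sign(x_j-x_i) * sign(y_j-y_i).
  (1,2):dx=-3,dy=-9->C; (1,3):dx=-2,dy=-3->C; (1,4):dx=+6,dy=+2->C; (1,5):dx=+1,dy=-2->D
  (1,6):dx=-5,dy=-14->C; (1,7):dx=-1,dy=-12->C; (1,8):dx=+2,dy=-7->D; (1,9):dx=-4,dy=-6->C
  (1,10):dx=+8,dy=+4->C; (2,3):dx=+1,dy=+6->C; (2,4):dx=+9,dy=+11->C; (2,5):dx=+4,dy=+7->C
  (2,6):dx=-2,dy=-5->C; (2,7):dx=+2,dy=-3->D; (2,8):dx=+5,dy=+2->C; (2,9):dx=-1,dy=+3->D
  (2,10):dx=+11,dy=+13->C; (3,4):dx=+8,dy=+5->C; (3,5):dx=+3,dy=+1->C; (3,6):dx=-3,dy=-11->C
  (3,7):dx=+1,dy=-9->D; (3,8):dx=+4,dy=-4->D; (3,9):dx=-2,dy=-3->C; (3,10):dx=+10,dy=+7->C
  (4,5):dx=-5,dy=-4->C; (4,6):dx=-11,dy=-16->C; (4,7):dx=-7,dy=-14->C; (4,8):dx=-4,dy=-9->C
  (4,9):dx=-10,dy=-8->C; (4,10):dx=+2,dy=+2->C; (5,6):dx=-6,dy=-12->C; (5,7):dx=-2,dy=-10->C
  (5,8):dx=+1,dy=-5->D; (5,9):dx=-5,dy=-4->C; (5,10):dx=+7,dy=+6->C; (6,7):dx=+4,dy=+2->C
  (6,8):dx=+7,dy=+7->C; (6,9):dx=+1,dy=+8->C; (6,10):dx=+13,dy=+18->C; (7,8):dx=+3,dy=+5->C
  (7,9):dx=-3,dy=+6->D; (7,10):dx=+9,dy=+16->C; (8,9):dx=-6,dy=+1->D; (8,10):dx=+6,dy=+11->C
  (9,10):dx=+12,dy=+10->C
Step 2: C = 36, D = 9, total pairs = 45.
Step 3: tau = (C - D)/(n(n-1)/2) = (36 - 9)/45 = 0.600000.
Step 4: Exact two-sided p-value (enumerate n! = 3628800 permutations of y under H0): p = 0.016666.
Step 5: alpha = 0.05. reject H0.

tau_b = 0.6000 (C=36, D=9), p = 0.016666, reject H0.


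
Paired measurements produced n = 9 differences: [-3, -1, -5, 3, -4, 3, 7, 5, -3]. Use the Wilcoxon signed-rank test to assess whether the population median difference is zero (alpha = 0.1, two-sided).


Step 1: Drop any zero differences (none here) and take |d_i|.
|d| = [3, 1, 5, 3, 4, 3, 7, 5, 3]
Step 2: Midrank |d_i| (ties get averaged ranks).
ranks: |3|->3.5, |1|->1, |5|->7.5, |3|->3.5, |4|->6, |3|->3.5, |7|->9, |5|->7.5, |3|->3.5
Step 3: Attach original signs; sum ranks with positive sign and with negative sign.
W+ = 3.5 + 3.5 + 9 + 7.5 = 23.5
W- = 3.5 + 1 + 7.5 + 6 + 3.5 = 21.5
(Check: W+ + W- = 45 should equal n(n+1)/2 = 45.)
Step 4: Test statistic W = min(W+, W-) = 21.5.
Step 5: Ties in |d|, so use the tie-corrected normal approximation.
        E[W] = n(n+1)/4 = 9*10/4 = 22.5.
        Tie groups: |d|=3 (t=4), |d|=5 (t=2); sum(t^3 - t) = 66.
        Var[W] = n(n+1)(2n+1)/24 - sum(t^3-t)/48 = 1710/24 - 66/48 = 69.875.
        z = (W - E[W]) / sqrt(Var[W]) = (21.5 - 22.5) / 8.3591 = -0.1196.
        Two-sided p = 2*Phi(z) = 0.904776.
Step 6: alpha = 0.1. fail to reject H0.

W+ = 23.5, W- = 21.5, W = min = 21.5, p = 0.904776, fail to reject H0.


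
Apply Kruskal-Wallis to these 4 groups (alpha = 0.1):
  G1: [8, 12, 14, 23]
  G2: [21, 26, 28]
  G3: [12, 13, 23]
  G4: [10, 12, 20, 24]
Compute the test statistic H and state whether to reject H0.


Step 1: Combine all N = 14 observations and assign midranks.
sorted (value, group, rank): (8,G1,1), (10,G4,2), (12,G1,4), (12,G3,4), (12,G4,4), (13,G3,6), (14,G1,7), (20,G4,8), (21,G2,9), (23,G1,10.5), (23,G3,10.5), (24,G4,12), (26,G2,13), (28,G2,14)
Step 2: Sum ranks within each group.
R_1 = 22.5 (n_1 = 4)
R_2 = 36 (n_2 = 3)
R_3 = 20.5 (n_3 = 3)
R_4 = 26 (n_4 = 4)
Step 3: H = 12/(N(N+1)) * sum(R_i^2/n_i) - 3(N+1)
     = 12/(14*15) * (22.5^2/4 + 36^2/3 + 20.5^2/3 + 26^2/4) - 3*15
     = 0.057143 * 867.646 - 45
     = 4.579762.
Step 4: Ties present; correction factor C = 1 - 30/(14^3 - 14) = 0.989011. Corrected H = 4.579762 / 0.989011 = 4.630648.
Step 5: Under H0, H ~ chi^2(3); p-value = 0.200929.
Step 6: alpha = 0.1. fail to reject H0.

H = 4.6306, df = 3, p = 0.200929, fail to reject H0.


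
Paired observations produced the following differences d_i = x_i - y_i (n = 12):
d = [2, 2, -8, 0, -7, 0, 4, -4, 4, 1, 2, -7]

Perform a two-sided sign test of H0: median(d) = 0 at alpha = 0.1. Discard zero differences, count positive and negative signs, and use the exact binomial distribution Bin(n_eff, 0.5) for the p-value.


Step 1: Discard zero differences. Original n = 12; n_eff = number of nonzero differences = 10.
Nonzero differences (with sign): +2, +2, -8, -7, +4, -4, +4, +1, +2, -7
Step 2: Count signs: positive = 6, negative = 4.
Step 3: Under H0: P(positive) = 0.5, so the number of positives S ~ Bin(10, 0.5).
Step 4: Two-sided exact p-value = sum of Bin(10,0.5) probabilities at or below the observed probability = 0.753906.
Step 5: alpha = 0.1. fail to reject H0.

n_eff = 10, pos = 6, neg = 4, p = 0.753906, fail to reject H0.


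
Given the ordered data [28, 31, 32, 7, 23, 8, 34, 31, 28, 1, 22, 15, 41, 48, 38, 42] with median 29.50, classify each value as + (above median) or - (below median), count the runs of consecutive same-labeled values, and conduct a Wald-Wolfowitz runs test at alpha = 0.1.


Step 1: Compute median = 29.50; label A = above, B = below.
Labels in order: BAABBBAABBBBAAAA  (n_A = 8, n_B = 8)
Step 2: Count runs R = 6.
Step 3: Under H0 (random ordering), E[R] = 2*n_A*n_B/(n_A+n_B) + 1 = 2*8*8/16 + 1 = 9.0000.
        Var[R] = 2*n_A*n_B*(2*n_A*n_B - n_A - n_B) / ((n_A+n_B)^2 * (n_A+n_B-1)) = 14336/3840 = 3.7333.
        SD[R] = 1.9322.
Step 4: Continuity-corrected z = (R + 0.5 - E[R]) / SD[R] = (6 + 0.5 - 9.0000) / 1.9322 = -1.2939.
Step 5: Two-sided p-value via normal approximation = 2*(1 - Phi(|z|)) = 0.195709.
Step 6: alpha = 0.1. fail to reject H0.

R = 6, z = -1.2939, p = 0.195709, fail to reject H0.


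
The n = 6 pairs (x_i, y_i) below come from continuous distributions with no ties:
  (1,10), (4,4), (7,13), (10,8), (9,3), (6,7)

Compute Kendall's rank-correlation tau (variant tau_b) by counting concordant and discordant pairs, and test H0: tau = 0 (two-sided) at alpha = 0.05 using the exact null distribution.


Step 1: Enumerate the 15 unordered pairs (i,j) with i<j and classify each by sign(x_j-x_i) * sign(y_j-y_i).
  (1,2):dx=+3,dy=-6->D; (1,3):dx=+6,dy=+3->C; (1,4):dx=+9,dy=-2->D; (1,5):dx=+8,dy=-7->D
  (1,6):dx=+5,dy=-3->D; (2,3):dx=+3,dy=+9->C; (2,4):dx=+6,dy=+4->C; (2,5):dx=+5,dy=-1->D
  (2,6):dx=+2,dy=+3->C; (3,4):dx=+3,dy=-5->D; (3,5):dx=+2,dy=-10->D; (3,6):dx=-1,dy=-6->C
  (4,5):dx=-1,dy=-5->C; (4,6):dx=-4,dy=-1->C; (5,6):dx=-3,dy=+4->D
Step 2: C = 7, D = 8, total pairs = 15.
Step 3: tau = (C - D)/(n(n-1)/2) = (7 - 8)/15 = -0.066667.
Step 4: Exact two-sided p-value (enumerate n! = 720 permutations of y under H0): p = 1.000000.
Step 5: alpha = 0.05. fail to reject H0.

tau_b = -0.0667 (C=7, D=8), p = 1.000000, fail to reject H0.


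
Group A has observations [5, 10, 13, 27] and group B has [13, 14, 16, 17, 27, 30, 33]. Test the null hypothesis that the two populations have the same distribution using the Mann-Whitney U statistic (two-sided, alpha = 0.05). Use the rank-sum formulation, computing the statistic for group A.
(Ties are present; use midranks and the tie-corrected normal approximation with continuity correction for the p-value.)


Step 1: Combine and sort all 11 observations; assign midranks.
sorted (value, group): (5,X), (10,X), (13,X), (13,Y), (14,Y), (16,Y), (17,Y), (27,X), (27,Y), (30,Y), (33,Y)
ranks: 5->1, 10->2, 13->3.5, 13->3.5, 14->5, 16->6, 17->7, 27->8.5, 27->8.5, 30->10, 33->11
Step 2: Rank sum for X: R1 = 1 + 2 + 3.5 + 8.5 = 15.
Step 3: U_X = R1 - n1(n1+1)/2 = 15 - 4*5/2 = 15 - 10 = 5.
       U_Y = n1*n2 - U_X = 28 - 5 = 23.
Step 4: Ties are present, so use the tie-corrected normal approximation (with continuity correction) for the p-value.
Step 5: p-value = 0.106592; compare to alpha = 0.05. fail to reject H0.

U_X = 5, p = 0.106592, fail to reject H0 at alpha = 0.05.


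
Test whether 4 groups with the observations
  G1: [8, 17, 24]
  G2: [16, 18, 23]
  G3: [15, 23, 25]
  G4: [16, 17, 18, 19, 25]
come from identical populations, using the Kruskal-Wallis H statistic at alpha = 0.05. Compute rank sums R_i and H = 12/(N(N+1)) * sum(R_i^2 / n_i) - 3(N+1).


Step 1: Combine all N = 14 observations and assign midranks.
sorted (value, group, rank): (8,G1,1), (15,G3,2), (16,G2,3.5), (16,G4,3.5), (17,G1,5.5), (17,G4,5.5), (18,G2,7.5), (18,G4,7.5), (19,G4,9), (23,G2,10.5), (23,G3,10.5), (24,G1,12), (25,G3,13.5), (25,G4,13.5)
Step 2: Sum ranks within each group.
R_1 = 18.5 (n_1 = 3)
R_2 = 21.5 (n_2 = 3)
R_3 = 26 (n_3 = 3)
R_4 = 39 (n_4 = 5)
Step 3: H = 12/(N(N+1)) * sum(R_i^2/n_i) - 3(N+1)
     = 12/(14*15) * (18.5^2/3 + 21.5^2/3 + 26^2/3 + 39^2/5) - 3*15
     = 0.057143 * 797.7 - 45
     = 0.582857.
Step 4: Ties present; correction factor C = 1 - 30/(14^3 - 14) = 0.989011. Corrected H = 0.582857 / 0.989011 = 0.589333.
Step 5: Under H0, H ~ chi^2(3); p-value = 0.898870.
Step 6: alpha = 0.05. fail to reject H0.

H = 0.5893, df = 3, p = 0.898870, fail to reject H0.


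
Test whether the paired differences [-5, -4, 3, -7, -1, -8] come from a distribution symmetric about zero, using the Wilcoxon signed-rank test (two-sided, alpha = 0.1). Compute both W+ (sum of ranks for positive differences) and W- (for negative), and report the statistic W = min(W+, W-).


Step 1: Drop any zero differences (none here) and take |d_i|.
|d| = [5, 4, 3, 7, 1, 8]
Step 2: Midrank |d_i| (ties get averaged ranks).
ranks: |5|->4, |4|->3, |3|->2, |7|->5, |1|->1, |8|->6
Step 3: Attach original signs; sum ranks with positive sign and with negative sign.
W+ = 2 = 2
W- = 4 + 3 + 5 + 1 + 6 = 19
(Check: W+ + W- = 21 should equal n(n+1)/2 = 21.)
Step 4: Test statistic W = min(W+, W-) = 2.
Step 5: No ties, so the exact null distribution over the 2^6 = 64 sign assignments gives the two-sided p-value = 0.093750.
Step 6: alpha = 0.1. reject H0.

W+ = 2, W- = 19, W = min = 2, p = 0.093750, reject H0.


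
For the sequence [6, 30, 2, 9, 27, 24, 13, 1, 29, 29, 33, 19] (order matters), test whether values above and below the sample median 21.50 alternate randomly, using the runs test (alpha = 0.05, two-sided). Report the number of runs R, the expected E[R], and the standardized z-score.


Step 1: Compute median = 21.50; label A = above, B = below.
Labels in order: BABBAABBAAAB  (n_A = 6, n_B = 6)
Step 2: Count runs R = 7.
Step 3: Under H0 (random ordering), E[R] = 2*n_A*n_B/(n_A+n_B) + 1 = 2*6*6/12 + 1 = 7.0000.
        Var[R] = 2*n_A*n_B*(2*n_A*n_B - n_A - n_B) / ((n_A+n_B)^2 * (n_A+n_B-1)) = 4320/1584 = 2.7273.
        SD[R] = 1.6514.
Step 4: R = E[R], so z = 0 with no continuity correction.
Step 5: Two-sided p-value via normal approximation = 2*(1 - Phi(|z|)) = 1.000000.
Step 6: alpha = 0.05. fail to reject H0.

R = 7, z = 0.0000, p = 1.000000, fail to reject H0.


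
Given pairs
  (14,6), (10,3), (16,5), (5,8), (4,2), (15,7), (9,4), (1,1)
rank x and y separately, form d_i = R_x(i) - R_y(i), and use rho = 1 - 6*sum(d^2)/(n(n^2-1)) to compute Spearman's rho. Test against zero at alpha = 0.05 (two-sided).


Step 1: Rank x and y separately (midranks; no ties here).
rank(x): 14->6, 10->5, 16->8, 5->3, 4->2, 15->7, 9->4, 1->1
rank(y): 6->6, 3->3, 5->5, 8->8, 2->2, 7->7, 4->4, 1->1
Step 2: d_i = R_x(i) - R_y(i); compute d_i^2.
  (6-6)^2=0, (5-3)^2=4, (8-5)^2=9, (3-8)^2=25, (2-2)^2=0, (7-7)^2=0, (4-4)^2=0, (1-1)^2=0
sum(d^2) = 38.
Step 3: rho = 1 - 6*38 / (8*(8^2 - 1)) = 1 - 228/504 = 0.547619.
Step 4: Under H0, t = rho * sqrt((n-2)/(1-rho^2)) = 1.6031 ~ t(6).
Step 5: Two-sided p-value from the t-distribution with 6 df = 0.160026.
Step 6: alpha = 0.05. fail to reject H0.

rho = 0.5476, p = 0.160026, fail to reject H0 at alpha = 0.05.


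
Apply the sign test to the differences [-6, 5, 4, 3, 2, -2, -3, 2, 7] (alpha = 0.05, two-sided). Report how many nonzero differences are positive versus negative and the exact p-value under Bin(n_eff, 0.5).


Step 1: Discard zero differences. Original n = 9; n_eff = number of nonzero differences = 9.
Nonzero differences (with sign): -6, +5, +4, +3, +2, -2, -3, +2, +7
Step 2: Count signs: positive = 6, negative = 3.
Step 3: Under H0: P(positive) = 0.5, so the number of positives S ~ Bin(9, 0.5).
Step 4: Two-sided exact p-value = sum of Bin(9,0.5) probabilities at or below the observed probability = 0.507812.
Step 5: alpha = 0.05. fail to reject H0.

n_eff = 9, pos = 6, neg = 3, p = 0.507812, fail to reject H0.


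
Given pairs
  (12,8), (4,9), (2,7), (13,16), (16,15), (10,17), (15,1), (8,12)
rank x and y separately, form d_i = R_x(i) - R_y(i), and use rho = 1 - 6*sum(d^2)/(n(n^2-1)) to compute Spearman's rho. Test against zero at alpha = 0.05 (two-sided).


Step 1: Rank x and y separately (midranks; no ties here).
rank(x): 12->5, 4->2, 2->1, 13->6, 16->8, 10->4, 15->7, 8->3
rank(y): 8->3, 9->4, 7->2, 16->7, 15->6, 17->8, 1->1, 12->5
Step 2: d_i = R_x(i) - R_y(i); compute d_i^2.
  (5-3)^2=4, (2-4)^2=4, (1-2)^2=1, (6-7)^2=1, (8-6)^2=4, (4-8)^2=16, (7-1)^2=36, (3-5)^2=4
sum(d^2) = 70.
Step 3: rho = 1 - 6*70 / (8*(8^2 - 1)) = 1 - 420/504 = 0.166667.
Step 4: Under H0, t = rho * sqrt((n-2)/(1-rho^2)) = 0.4140 ~ t(6).
Step 5: Two-sided p-value from the t-distribution with 6 df = 0.693239.
Step 6: alpha = 0.05. fail to reject H0.

rho = 0.1667, p = 0.693239, fail to reject H0 at alpha = 0.05.


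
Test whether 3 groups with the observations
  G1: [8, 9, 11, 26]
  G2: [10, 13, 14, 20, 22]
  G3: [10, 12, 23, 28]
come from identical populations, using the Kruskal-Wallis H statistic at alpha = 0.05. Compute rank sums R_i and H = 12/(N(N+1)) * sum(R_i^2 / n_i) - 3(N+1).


Step 1: Combine all N = 13 observations and assign midranks.
sorted (value, group, rank): (8,G1,1), (9,G1,2), (10,G2,3.5), (10,G3,3.5), (11,G1,5), (12,G3,6), (13,G2,7), (14,G2,8), (20,G2,9), (22,G2,10), (23,G3,11), (26,G1,12), (28,G3,13)
Step 2: Sum ranks within each group.
R_1 = 20 (n_1 = 4)
R_2 = 37.5 (n_2 = 5)
R_3 = 33.5 (n_3 = 4)
Step 3: H = 12/(N(N+1)) * sum(R_i^2/n_i) - 3(N+1)
     = 12/(13*14) * (20^2/4 + 37.5^2/5 + 33.5^2/4) - 3*14
     = 0.065934 * 661.812 - 42
     = 1.635989.
Step 4: Ties present; correction factor C = 1 - 6/(13^3 - 13) = 0.997253. Corrected H = 1.635989 / 0.997253 = 1.640496.
Step 5: Under H0, H ~ chi^2(2); p-value = 0.440322.
Step 6: alpha = 0.05. fail to reject H0.

H = 1.6405, df = 2, p = 0.440322, fail to reject H0.


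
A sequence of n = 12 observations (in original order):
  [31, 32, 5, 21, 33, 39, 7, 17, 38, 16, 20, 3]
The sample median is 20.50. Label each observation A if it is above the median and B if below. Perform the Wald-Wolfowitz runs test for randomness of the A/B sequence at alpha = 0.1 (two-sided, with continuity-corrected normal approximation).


Step 1: Compute median = 20.50; label A = above, B = below.
Labels in order: AABAAABBABBB  (n_A = 6, n_B = 6)
Step 2: Count runs R = 6.
Step 3: Under H0 (random ordering), E[R] = 2*n_A*n_B/(n_A+n_B) + 1 = 2*6*6/12 + 1 = 7.0000.
        Var[R] = 2*n_A*n_B*(2*n_A*n_B - n_A - n_B) / ((n_A+n_B)^2 * (n_A+n_B-1)) = 4320/1584 = 2.7273.
        SD[R] = 1.6514.
Step 4: Continuity-corrected z = (R + 0.5 - E[R]) / SD[R] = (6 + 0.5 - 7.0000) / 1.6514 = -0.3028.
Step 5: Two-sided p-value via normal approximation = 2*(1 - Phi(|z|)) = 0.762069.
Step 6: alpha = 0.1. fail to reject H0.

R = 6, z = -0.3028, p = 0.762069, fail to reject H0.


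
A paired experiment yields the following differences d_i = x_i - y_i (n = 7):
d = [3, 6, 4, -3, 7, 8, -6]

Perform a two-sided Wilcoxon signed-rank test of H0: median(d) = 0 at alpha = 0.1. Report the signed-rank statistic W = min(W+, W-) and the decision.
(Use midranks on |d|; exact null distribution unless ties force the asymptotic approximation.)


Step 1: Drop any zero differences (none here) and take |d_i|.
|d| = [3, 6, 4, 3, 7, 8, 6]
Step 2: Midrank |d_i| (ties get averaged ranks).
ranks: |3|->1.5, |6|->4.5, |4|->3, |3|->1.5, |7|->6, |8|->7, |6|->4.5
Step 3: Attach original signs; sum ranks with positive sign and with negative sign.
W+ = 1.5 + 4.5 + 3 + 6 + 7 = 22
W- = 1.5 + 4.5 = 6
(Check: W+ + W- = 28 should equal n(n+1)/2 = 28.)
Step 4: Test statistic W = min(W+, W-) = 6.
Step 5: Ties in |d|, so use the tie-corrected normal approximation.
        E[W] = n(n+1)/4 = 7*8/4 = 14.
        Tie groups: |d|=3 (t=2), |d|=6 (t=2); sum(t^3 - t) = 12.
        Var[W] = n(n+1)(2n+1)/24 - sum(t^3-t)/48 = 840/24 - 12/48 = 34.75.
        z = (W - E[W]) / sqrt(Var[W]) = (6 - 14) / 5.8949 = -1.3571.
        Two-sided p = 2*Phi(z) = 0.174749.
Step 6: alpha = 0.1. fail to reject H0.

W+ = 22, W- = 6, W = min = 6, p = 0.174749, fail to reject H0.


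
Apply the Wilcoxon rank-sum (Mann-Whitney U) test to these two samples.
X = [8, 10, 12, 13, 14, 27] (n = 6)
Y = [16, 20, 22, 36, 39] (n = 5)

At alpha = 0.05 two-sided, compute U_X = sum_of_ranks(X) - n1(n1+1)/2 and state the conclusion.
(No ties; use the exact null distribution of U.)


Step 1: Combine and sort all 11 observations; assign midranks.
sorted (value, group): (8,X), (10,X), (12,X), (13,X), (14,X), (16,Y), (20,Y), (22,Y), (27,X), (36,Y), (39,Y)
ranks: 8->1, 10->2, 12->3, 13->4, 14->5, 16->6, 20->7, 22->8, 27->9, 36->10, 39->11
Step 2: Rank sum for X: R1 = 1 + 2 + 3 + 4 + 5 + 9 = 24.
Step 3: U_X = R1 - n1(n1+1)/2 = 24 - 6*7/2 = 24 - 21 = 3.
       U_Y = n1*n2 - U_X = 30 - 3 = 27.
Step 4: No ties, so the exact null distribution of U (based on enumerating the C(11,6) = 462 equally likely rank assignments) gives the two-sided p-value.
Step 5: p-value = 0.030303; compare to alpha = 0.05. reject H0.

U_X = 3, p = 0.030303, reject H0 at alpha = 0.05.


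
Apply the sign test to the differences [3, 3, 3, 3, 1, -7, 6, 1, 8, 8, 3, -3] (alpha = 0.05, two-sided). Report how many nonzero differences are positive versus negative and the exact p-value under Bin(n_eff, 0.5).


Step 1: Discard zero differences. Original n = 12; n_eff = number of nonzero differences = 12.
Nonzero differences (with sign): +3, +3, +3, +3, +1, -7, +6, +1, +8, +8, +3, -3
Step 2: Count signs: positive = 10, negative = 2.
Step 3: Under H0: P(positive) = 0.5, so the number of positives S ~ Bin(12, 0.5).
Step 4: Two-sided exact p-value = sum of Bin(12,0.5) probabilities at or below the observed probability = 0.038574.
Step 5: alpha = 0.05. reject H0.

n_eff = 12, pos = 10, neg = 2, p = 0.038574, reject H0.


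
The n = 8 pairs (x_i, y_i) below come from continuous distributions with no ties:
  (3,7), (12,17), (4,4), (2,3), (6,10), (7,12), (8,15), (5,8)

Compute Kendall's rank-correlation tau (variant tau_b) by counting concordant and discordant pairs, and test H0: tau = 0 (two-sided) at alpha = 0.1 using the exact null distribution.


Step 1: Enumerate the 28 unordered pairs (i,j) with i<j and classify each by sign(x_j-x_i) * sign(y_j-y_i).
  (1,2):dx=+9,dy=+10->C; (1,3):dx=+1,dy=-3->D; (1,4):dx=-1,dy=-4->C; (1,5):dx=+3,dy=+3->C
  (1,6):dx=+4,dy=+5->C; (1,7):dx=+5,dy=+8->C; (1,8):dx=+2,dy=+1->C; (2,3):dx=-8,dy=-13->C
  (2,4):dx=-10,dy=-14->C; (2,5):dx=-6,dy=-7->C; (2,6):dx=-5,dy=-5->C; (2,7):dx=-4,dy=-2->C
  (2,8):dx=-7,dy=-9->C; (3,4):dx=-2,dy=-1->C; (3,5):dx=+2,dy=+6->C; (3,6):dx=+3,dy=+8->C
  (3,7):dx=+4,dy=+11->C; (3,8):dx=+1,dy=+4->C; (4,5):dx=+4,dy=+7->C; (4,6):dx=+5,dy=+9->C
  (4,7):dx=+6,dy=+12->C; (4,8):dx=+3,dy=+5->C; (5,6):dx=+1,dy=+2->C; (5,7):dx=+2,dy=+5->C
  (5,8):dx=-1,dy=-2->C; (6,7):dx=+1,dy=+3->C; (6,8):dx=-2,dy=-4->C; (7,8):dx=-3,dy=-7->C
Step 2: C = 27, D = 1, total pairs = 28.
Step 3: tau = (C - D)/(n(n-1)/2) = (27 - 1)/28 = 0.928571.
Step 4: Exact two-sided p-value (enumerate n! = 40320 permutations of y under H0): p = 0.000397.
Step 5: alpha = 0.1. reject H0.

tau_b = 0.9286 (C=27, D=1), p = 0.000397, reject H0.


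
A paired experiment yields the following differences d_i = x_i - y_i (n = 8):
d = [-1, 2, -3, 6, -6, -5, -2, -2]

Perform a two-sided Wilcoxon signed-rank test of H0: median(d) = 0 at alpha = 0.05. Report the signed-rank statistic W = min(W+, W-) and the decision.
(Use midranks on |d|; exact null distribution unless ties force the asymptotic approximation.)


Step 1: Drop any zero differences (none here) and take |d_i|.
|d| = [1, 2, 3, 6, 6, 5, 2, 2]
Step 2: Midrank |d_i| (ties get averaged ranks).
ranks: |1|->1, |2|->3, |3|->5, |6|->7.5, |6|->7.5, |5|->6, |2|->3, |2|->3
Step 3: Attach original signs; sum ranks with positive sign and with negative sign.
W+ = 3 + 7.5 = 10.5
W- = 1 + 5 + 7.5 + 6 + 3 + 3 = 25.5
(Check: W+ + W- = 36 should equal n(n+1)/2 = 36.)
Step 4: Test statistic W = min(W+, W-) = 10.5.
Step 5: Ties in |d|, so use the tie-corrected normal approximation.
        E[W] = n(n+1)/4 = 8*9/4 = 18.
        Tie groups: |d|=2 (t=3), |d|=6 (t=2); sum(t^3 - t) = 30.
        Var[W] = n(n+1)(2n+1)/24 - sum(t^3-t)/48 = 1224/24 - 30/48 = 50.375.
        z = (W - E[W]) / sqrt(Var[W]) = (10.5 - 18) / 7.0975 = -1.0567.
        Two-sided p = 2*Phi(z) = 0.290646.
Step 6: alpha = 0.05. fail to reject H0.

W+ = 10.5, W- = 25.5, W = min = 10.5, p = 0.290646, fail to reject H0.


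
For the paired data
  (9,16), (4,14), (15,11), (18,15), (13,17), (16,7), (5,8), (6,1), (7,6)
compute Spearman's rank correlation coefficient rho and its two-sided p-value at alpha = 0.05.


Step 1: Rank x and y separately (midranks; no ties here).
rank(x): 9->5, 4->1, 15->7, 18->9, 13->6, 16->8, 5->2, 6->3, 7->4
rank(y): 16->8, 14->6, 11->5, 15->7, 17->9, 7->3, 8->4, 1->1, 6->2
Step 2: d_i = R_x(i) - R_y(i); compute d_i^2.
  (5-8)^2=9, (1-6)^2=25, (7-5)^2=4, (9-7)^2=4, (6-9)^2=9, (8-3)^2=25, (2-4)^2=4, (3-1)^2=4, (4-2)^2=4
sum(d^2) = 88.
Step 3: rho = 1 - 6*88 / (9*(9^2 - 1)) = 1 - 528/720 = 0.266667.
Step 4: Under H0, t = rho * sqrt((n-2)/(1-rho^2)) = 0.7320 ~ t(7).
Step 5: Two-sided p-value from the t-distribution with 7 df = 0.487922.
Step 6: alpha = 0.05. fail to reject H0.

rho = 0.2667, p = 0.487922, fail to reject H0 at alpha = 0.05.


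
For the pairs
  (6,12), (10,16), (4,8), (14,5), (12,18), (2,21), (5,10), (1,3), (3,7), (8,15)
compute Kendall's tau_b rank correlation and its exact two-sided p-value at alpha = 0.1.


Step 1: Enumerate the 45 unordered pairs (i,j) with i<j and classify each by sign(x_j-x_i) * sign(y_j-y_i).
  (1,2):dx=+4,dy=+4->C; (1,3):dx=-2,dy=-4->C; (1,4):dx=+8,dy=-7->D; (1,5):dx=+6,dy=+6->C
  (1,6):dx=-4,dy=+9->D; (1,7):dx=-1,dy=-2->C; (1,8):dx=-5,dy=-9->C; (1,9):dx=-3,dy=-5->C
  (1,10):dx=+2,dy=+3->C; (2,3):dx=-6,dy=-8->C; (2,4):dx=+4,dy=-11->D; (2,5):dx=+2,dy=+2->C
  (2,6):dx=-8,dy=+5->D; (2,7):dx=-5,dy=-6->C; (2,8):dx=-9,dy=-13->C; (2,9):dx=-7,dy=-9->C
  (2,10):dx=-2,dy=-1->C; (3,4):dx=+10,dy=-3->D; (3,5):dx=+8,dy=+10->C; (3,6):dx=-2,dy=+13->D
  (3,7):dx=+1,dy=+2->C; (3,8):dx=-3,dy=-5->C; (3,9):dx=-1,dy=-1->C; (3,10):dx=+4,dy=+7->C
  (4,5):dx=-2,dy=+13->D; (4,6):dx=-12,dy=+16->D; (4,7):dx=-9,dy=+5->D; (4,8):dx=-13,dy=-2->C
  (4,9):dx=-11,dy=+2->D; (4,10):dx=-6,dy=+10->D; (5,6):dx=-10,dy=+3->D; (5,7):dx=-7,dy=-8->C
  (5,8):dx=-11,dy=-15->C; (5,9):dx=-9,dy=-11->C; (5,10):dx=-4,dy=-3->C; (6,7):dx=+3,dy=-11->D
  (6,8):dx=-1,dy=-18->C; (6,9):dx=+1,dy=-14->D; (6,10):dx=+6,dy=-6->D; (7,8):dx=-4,dy=-7->C
  (7,9):dx=-2,dy=-3->C; (7,10):dx=+3,dy=+5->C; (8,9):dx=+2,dy=+4->C; (8,10):dx=+7,dy=+12->C
  (9,10):dx=+5,dy=+8->C
Step 2: C = 30, D = 15, total pairs = 45.
Step 3: tau = (C - D)/(n(n-1)/2) = (30 - 15)/45 = 0.333333.
Step 4: Exact two-sided p-value (enumerate n! = 3628800 permutations of y under H0): p = 0.216373.
Step 5: alpha = 0.1. fail to reject H0.

tau_b = 0.3333 (C=30, D=15), p = 0.216373, fail to reject H0.


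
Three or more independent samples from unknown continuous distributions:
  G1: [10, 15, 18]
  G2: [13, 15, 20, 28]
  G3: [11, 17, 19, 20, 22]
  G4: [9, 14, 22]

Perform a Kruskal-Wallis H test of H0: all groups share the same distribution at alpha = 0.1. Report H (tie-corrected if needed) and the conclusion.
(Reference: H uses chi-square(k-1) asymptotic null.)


Step 1: Combine all N = 15 observations and assign midranks.
sorted (value, group, rank): (9,G4,1), (10,G1,2), (11,G3,3), (13,G2,4), (14,G4,5), (15,G1,6.5), (15,G2,6.5), (17,G3,8), (18,G1,9), (19,G3,10), (20,G2,11.5), (20,G3,11.5), (22,G3,13.5), (22,G4,13.5), (28,G2,15)
Step 2: Sum ranks within each group.
R_1 = 17.5 (n_1 = 3)
R_2 = 37 (n_2 = 4)
R_3 = 46 (n_3 = 5)
R_4 = 19.5 (n_4 = 3)
Step 3: H = 12/(N(N+1)) * sum(R_i^2/n_i) - 3(N+1)
     = 12/(15*16) * (17.5^2/3 + 37^2/4 + 46^2/5 + 19.5^2/3) - 3*16
     = 0.050000 * 994.283 - 48
     = 1.714167.
Step 4: Ties present; correction factor C = 1 - 18/(15^3 - 15) = 0.994643. Corrected H = 1.714167 / 0.994643 = 1.723399.
Step 5: Under H0, H ~ chi^2(3); p-value = 0.631744.
Step 6: alpha = 0.1. fail to reject H0.

H = 1.7234, df = 3, p = 0.631744, fail to reject H0.


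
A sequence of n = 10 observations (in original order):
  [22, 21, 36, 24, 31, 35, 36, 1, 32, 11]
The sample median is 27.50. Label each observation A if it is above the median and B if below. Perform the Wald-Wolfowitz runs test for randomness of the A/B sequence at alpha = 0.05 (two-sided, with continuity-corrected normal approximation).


Step 1: Compute median = 27.50; label A = above, B = below.
Labels in order: BBABAAABAB  (n_A = 5, n_B = 5)
Step 2: Count runs R = 7.
Step 3: Under H0 (random ordering), E[R] = 2*n_A*n_B/(n_A+n_B) + 1 = 2*5*5/10 + 1 = 6.0000.
        Var[R] = 2*n_A*n_B*(2*n_A*n_B - n_A - n_B) / ((n_A+n_B)^2 * (n_A+n_B-1)) = 2000/900 = 2.2222.
        SD[R] = 1.4907.
Step 4: Continuity-corrected z = (R - 0.5 - E[R]) / SD[R] = (7 - 0.5 - 6.0000) / 1.4907 = 0.3354.
Step 5: Two-sided p-value via normal approximation = 2*(1 - Phi(|z|)) = 0.737316.
Step 6: alpha = 0.05. fail to reject H0.

R = 7, z = 0.3354, p = 0.737316, fail to reject H0.


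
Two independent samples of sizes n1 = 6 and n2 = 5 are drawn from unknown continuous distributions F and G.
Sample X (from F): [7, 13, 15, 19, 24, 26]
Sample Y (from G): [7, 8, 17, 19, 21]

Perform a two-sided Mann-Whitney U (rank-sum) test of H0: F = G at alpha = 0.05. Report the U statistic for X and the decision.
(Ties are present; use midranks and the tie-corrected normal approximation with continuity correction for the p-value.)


Step 1: Combine and sort all 11 observations; assign midranks.
sorted (value, group): (7,X), (7,Y), (8,Y), (13,X), (15,X), (17,Y), (19,X), (19,Y), (21,Y), (24,X), (26,X)
ranks: 7->1.5, 7->1.5, 8->3, 13->4, 15->5, 17->6, 19->7.5, 19->7.5, 21->9, 24->10, 26->11
Step 2: Rank sum for X: R1 = 1.5 + 4 + 5 + 7.5 + 10 + 11 = 39.
Step 3: U_X = R1 - n1(n1+1)/2 = 39 - 6*7/2 = 39 - 21 = 18.
       U_Y = n1*n2 - U_X = 30 - 18 = 12.
Step 4: Ties are present, so use the tie-corrected normal approximation (with continuity correction) for the p-value.
Step 5: p-value = 0.646576; compare to alpha = 0.05. fail to reject H0.

U_X = 18, p = 0.646576, fail to reject H0 at alpha = 0.05.


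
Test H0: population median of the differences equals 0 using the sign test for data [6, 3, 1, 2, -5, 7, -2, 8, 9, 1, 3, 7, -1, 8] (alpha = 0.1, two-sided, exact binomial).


Step 1: Discard zero differences. Original n = 14; n_eff = number of nonzero differences = 14.
Nonzero differences (with sign): +6, +3, +1, +2, -5, +7, -2, +8, +9, +1, +3, +7, -1, +8
Step 2: Count signs: positive = 11, negative = 3.
Step 3: Under H0: P(positive) = 0.5, so the number of positives S ~ Bin(14, 0.5).
Step 4: Two-sided exact p-value = sum of Bin(14,0.5) probabilities at or below the observed probability = 0.057373.
Step 5: alpha = 0.1. reject H0.

n_eff = 14, pos = 11, neg = 3, p = 0.057373, reject H0.


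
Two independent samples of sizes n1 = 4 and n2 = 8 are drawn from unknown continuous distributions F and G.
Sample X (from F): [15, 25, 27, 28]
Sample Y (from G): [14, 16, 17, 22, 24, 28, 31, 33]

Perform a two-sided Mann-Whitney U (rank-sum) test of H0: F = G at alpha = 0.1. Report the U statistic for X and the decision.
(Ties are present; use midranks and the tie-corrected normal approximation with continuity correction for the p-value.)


Step 1: Combine and sort all 12 observations; assign midranks.
sorted (value, group): (14,Y), (15,X), (16,Y), (17,Y), (22,Y), (24,Y), (25,X), (27,X), (28,X), (28,Y), (31,Y), (33,Y)
ranks: 14->1, 15->2, 16->3, 17->4, 22->5, 24->6, 25->7, 27->8, 28->9.5, 28->9.5, 31->11, 33->12
Step 2: Rank sum for X: R1 = 2 + 7 + 8 + 9.5 = 26.5.
Step 3: U_X = R1 - n1(n1+1)/2 = 26.5 - 4*5/2 = 26.5 - 10 = 16.5.
       U_Y = n1*n2 - U_X = 32 - 16.5 = 15.5.
Step 4: Ties are present, so use the tie-corrected normal approximation (with continuity correction) for the p-value.
Step 5: p-value = 1.000000; compare to alpha = 0.1. fail to reject H0.

U_X = 16.5, p = 1.000000, fail to reject H0 at alpha = 0.1.


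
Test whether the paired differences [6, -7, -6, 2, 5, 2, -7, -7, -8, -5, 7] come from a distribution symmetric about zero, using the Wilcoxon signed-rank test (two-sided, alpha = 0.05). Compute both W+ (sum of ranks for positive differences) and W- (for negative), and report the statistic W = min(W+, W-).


Step 1: Drop any zero differences (none here) and take |d_i|.
|d| = [6, 7, 6, 2, 5, 2, 7, 7, 8, 5, 7]
Step 2: Midrank |d_i| (ties get averaged ranks).
ranks: |6|->5.5, |7|->8.5, |6|->5.5, |2|->1.5, |5|->3.5, |2|->1.5, |7|->8.5, |7|->8.5, |8|->11, |5|->3.5, |7|->8.5
Step 3: Attach original signs; sum ranks with positive sign and with negative sign.
W+ = 5.5 + 1.5 + 3.5 + 1.5 + 8.5 = 20.5
W- = 8.5 + 5.5 + 8.5 + 8.5 + 11 + 3.5 = 45.5
(Check: W+ + W- = 66 should equal n(n+1)/2 = 66.)
Step 4: Test statistic W = min(W+, W-) = 20.5.
Step 5: Ties in |d|, so use the tie-corrected normal approximation.
        E[W] = n(n+1)/4 = 11*12/4 = 33.
        Tie groups: |d|=2 (t=2), |d|=5 (t=2), |d|=6 (t=2), |d|=7 (t=4); sum(t^3 - t) = 78.
        Var[W] = n(n+1)(2n+1)/24 - sum(t^3-t)/48 = 3036/24 - 78/48 = 124.875.
        z = (W - E[W]) / sqrt(Var[W]) = (20.5 - 33) / 11.1747 = -1.1186.
        Two-sided p = 2*Phi(z) = 0.263314.
Step 6: alpha = 0.05. fail to reject H0.

W+ = 20.5, W- = 45.5, W = min = 20.5, p = 0.263314, fail to reject H0.


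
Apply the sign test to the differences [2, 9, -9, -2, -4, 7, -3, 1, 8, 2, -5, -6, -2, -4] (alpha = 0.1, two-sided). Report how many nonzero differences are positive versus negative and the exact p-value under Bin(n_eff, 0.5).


Step 1: Discard zero differences. Original n = 14; n_eff = number of nonzero differences = 14.
Nonzero differences (with sign): +2, +9, -9, -2, -4, +7, -3, +1, +8, +2, -5, -6, -2, -4
Step 2: Count signs: positive = 6, negative = 8.
Step 3: Under H0: P(positive) = 0.5, so the number of positives S ~ Bin(14, 0.5).
Step 4: Two-sided exact p-value = sum of Bin(14,0.5) probabilities at or below the observed probability = 0.790527.
Step 5: alpha = 0.1. fail to reject H0.

n_eff = 14, pos = 6, neg = 8, p = 0.790527, fail to reject H0.


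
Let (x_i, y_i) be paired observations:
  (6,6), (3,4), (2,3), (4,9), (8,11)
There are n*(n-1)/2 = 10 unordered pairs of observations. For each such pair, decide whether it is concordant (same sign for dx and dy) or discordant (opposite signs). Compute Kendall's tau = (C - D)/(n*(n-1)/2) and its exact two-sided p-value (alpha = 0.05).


Step 1: Enumerate the 10 unordered pairs (i,j) with i<j and classify each by sign(x_j-x_i) * sign(y_j-y_i).
  (1,2):dx=-3,dy=-2->C; (1,3):dx=-4,dy=-3->C; (1,4):dx=-2,dy=+3->D; (1,5):dx=+2,dy=+5->C
  (2,3):dx=-1,dy=-1->C; (2,4):dx=+1,dy=+5->C; (2,5):dx=+5,dy=+7->C; (3,4):dx=+2,dy=+6->C
  (3,5):dx=+6,dy=+8->C; (4,5):dx=+4,dy=+2->C
Step 2: C = 9, D = 1, total pairs = 10.
Step 3: tau = (C - D)/(n(n-1)/2) = (9 - 1)/10 = 0.800000.
Step 4: Exact two-sided p-value (enumerate n! = 120 permutations of y under H0): p = 0.083333.
Step 5: alpha = 0.05. fail to reject H0.

tau_b = 0.8000 (C=9, D=1), p = 0.083333, fail to reject H0.


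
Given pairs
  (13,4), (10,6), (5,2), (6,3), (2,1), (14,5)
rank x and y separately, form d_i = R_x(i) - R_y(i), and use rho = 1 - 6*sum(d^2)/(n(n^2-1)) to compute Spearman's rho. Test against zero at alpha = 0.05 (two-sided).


Step 1: Rank x and y separately (midranks; no ties here).
rank(x): 13->5, 10->4, 5->2, 6->3, 2->1, 14->6
rank(y): 4->4, 6->6, 2->2, 3->3, 1->1, 5->5
Step 2: d_i = R_x(i) - R_y(i); compute d_i^2.
  (5-4)^2=1, (4-6)^2=4, (2-2)^2=0, (3-3)^2=0, (1-1)^2=0, (6-5)^2=1
sum(d^2) = 6.
Step 3: rho = 1 - 6*6 / (6*(6^2 - 1)) = 1 - 36/210 = 0.828571.
Step 4: Under H0, t = rho * sqrt((n-2)/(1-rho^2)) = 2.9598 ~ t(4).
Step 5: Two-sided p-value from the t-distribution with 4 df = 0.041563.
Step 6: alpha = 0.05. reject H0.

rho = 0.8286, p = 0.041563, reject H0 at alpha = 0.05.


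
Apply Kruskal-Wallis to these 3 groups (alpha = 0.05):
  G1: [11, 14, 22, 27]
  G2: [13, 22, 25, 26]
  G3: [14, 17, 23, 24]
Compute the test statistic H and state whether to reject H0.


Step 1: Combine all N = 12 observations and assign midranks.
sorted (value, group, rank): (11,G1,1), (13,G2,2), (14,G1,3.5), (14,G3,3.5), (17,G3,5), (22,G1,6.5), (22,G2,6.5), (23,G3,8), (24,G3,9), (25,G2,10), (26,G2,11), (27,G1,12)
Step 2: Sum ranks within each group.
R_1 = 23 (n_1 = 4)
R_2 = 29.5 (n_2 = 4)
R_3 = 25.5 (n_3 = 4)
Step 3: H = 12/(N(N+1)) * sum(R_i^2/n_i) - 3(N+1)
     = 12/(12*13) * (23^2/4 + 29.5^2/4 + 25.5^2/4) - 3*13
     = 0.076923 * 512.375 - 39
     = 0.413462.
Step 4: Ties present; correction factor C = 1 - 12/(12^3 - 12) = 0.993007. Corrected H = 0.413462 / 0.993007 = 0.416373.
Step 5: Under H0, H ~ chi^2(2); p-value = 0.812055.
Step 6: alpha = 0.05. fail to reject H0.

H = 0.4164, df = 2, p = 0.812055, fail to reject H0.


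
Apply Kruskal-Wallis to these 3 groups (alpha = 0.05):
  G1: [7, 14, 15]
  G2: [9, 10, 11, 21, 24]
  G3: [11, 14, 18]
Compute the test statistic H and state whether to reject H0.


Step 1: Combine all N = 11 observations and assign midranks.
sorted (value, group, rank): (7,G1,1), (9,G2,2), (10,G2,3), (11,G2,4.5), (11,G3,4.5), (14,G1,6.5), (14,G3,6.5), (15,G1,8), (18,G3,9), (21,G2,10), (24,G2,11)
Step 2: Sum ranks within each group.
R_1 = 15.5 (n_1 = 3)
R_2 = 30.5 (n_2 = 5)
R_3 = 20 (n_3 = 3)
Step 3: H = 12/(N(N+1)) * sum(R_i^2/n_i) - 3(N+1)
     = 12/(11*12) * (15.5^2/3 + 30.5^2/5 + 20^2/3) - 3*12
     = 0.090909 * 399.467 - 36
     = 0.315152.
Step 4: Ties present; correction factor C = 1 - 12/(11^3 - 11) = 0.990909. Corrected H = 0.315152 / 0.990909 = 0.318043.
Step 5: Under H0, H ~ chi^2(2); p-value = 0.852978.
Step 6: alpha = 0.05. fail to reject H0.

H = 0.3180, df = 2, p = 0.852978, fail to reject H0.


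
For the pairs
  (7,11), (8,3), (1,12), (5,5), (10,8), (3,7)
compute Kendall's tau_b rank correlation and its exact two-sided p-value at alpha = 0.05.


Step 1: Enumerate the 15 unordered pairs (i,j) with i<j and classify each by sign(x_j-x_i) * sign(y_j-y_i).
  (1,2):dx=+1,dy=-8->D; (1,3):dx=-6,dy=+1->D; (1,4):dx=-2,dy=-6->C; (1,5):dx=+3,dy=-3->D
  (1,6):dx=-4,dy=-4->C; (2,3):dx=-7,dy=+9->D; (2,4):dx=-3,dy=+2->D; (2,5):dx=+2,dy=+5->C
  (2,6):dx=-5,dy=+4->D; (3,4):dx=+4,dy=-7->D; (3,5):dx=+9,dy=-4->D; (3,6):dx=+2,dy=-5->D
  (4,5):dx=+5,dy=+3->C; (4,6):dx=-2,dy=+2->D; (5,6):dx=-7,dy=-1->C
Step 2: C = 5, D = 10, total pairs = 15.
Step 3: tau = (C - D)/(n(n-1)/2) = (5 - 10)/15 = -0.333333.
Step 4: Exact two-sided p-value (enumerate n! = 720 permutations of y under H0): p = 0.469444.
Step 5: alpha = 0.05. fail to reject H0.

tau_b = -0.3333 (C=5, D=10), p = 0.469444, fail to reject H0.


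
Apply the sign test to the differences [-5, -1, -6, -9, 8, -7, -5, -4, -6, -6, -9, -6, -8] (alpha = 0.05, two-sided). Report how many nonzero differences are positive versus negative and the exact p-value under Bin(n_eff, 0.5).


Step 1: Discard zero differences. Original n = 13; n_eff = number of nonzero differences = 13.
Nonzero differences (with sign): -5, -1, -6, -9, +8, -7, -5, -4, -6, -6, -9, -6, -8
Step 2: Count signs: positive = 1, negative = 12.
Step 3: Under H0: P(positive) = 0.5, so the number of positives S ~ Bin(13, 0.5).
Step 4: Two-sided exact p-value = sum of Bin(13,0.5) probabilities at or below the observed probability = 0.003418.
Step 5: alpha = 0.05. reject H0.

n_eff = 13, pos = 1, neg = 12, p = 0.003418, reject H0.


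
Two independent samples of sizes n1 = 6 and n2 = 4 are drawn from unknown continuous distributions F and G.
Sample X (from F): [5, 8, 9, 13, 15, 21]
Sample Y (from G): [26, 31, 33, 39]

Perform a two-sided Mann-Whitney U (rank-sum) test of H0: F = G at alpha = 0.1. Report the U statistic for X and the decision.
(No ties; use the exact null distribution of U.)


Step 1: Combine and sort all 10 observations; assign midranks.
sorted (value, group): (5,X), (8,X), (9,X), (13,X), (15,X), (21,X), (26,Y), (31,Y), (33,Y), (39,Y)
ranks: 5->1, 8->2, 9->3, 13->4, 15->5, 21->6, 26->7, 31->8, 33->9, 39->10
Step 2: Rank sum for X: R1 = 1 + 2 + 3 + 4 + 5 + 6 = 21.
Step 3: U_X = R1 - n1(n1+1)/2 = 21 - 6*7/2 = 21 - 21 = 0.
       U_Y = n1*n2 - U_X = 24 - 0 = 24.
Step 4: No ties, so the exact null distribution of U (based on enumerating the C(10,6) = 210 equally likely rank assignments) gives the two-sided p-value.
Step 5: p-value = 0.009524; compare to alpha = 0.1. reject H0.

U_X = 0, p = 0.009524, reject H0 at alpha = 0.1.


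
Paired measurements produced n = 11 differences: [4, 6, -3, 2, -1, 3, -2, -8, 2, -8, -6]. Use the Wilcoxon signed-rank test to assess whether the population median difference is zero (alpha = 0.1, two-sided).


Step 1: Drop any zero differences (none here) and take |d_i|.
|d| = [4, 6, 3, 2, 1, 3, 2, 8, 2, 8, 6]
Step 2: Midrank |d_i| (ties get averaged ranks).
ranks: |4|->7, |6|->8.5, |3|->5.5, |2|->3, |1|->1, |3|->5.5, |2|->3, |8|->10.5, |2|->3, |8|->10.5, |6|->8.5
Step 3: Attach original signs; sum ranks with positive sign and with negative sign.
W+ = 7 + 8.5 + 3 + 5.5 + 3 = 27
W- = 5.5 + 1 + 3 + 10.5 + 10.5 + 8.5 = 39
(Check: W+ + W- = 66 should equal n(n+1)/2 = 66.)
Step 4: Test statistic W = min(W+, W-) = 27.
Step 5: Ties in |d|, so use the tie-corrected normal approximation.
        E[W] = n(n+1)/4 = 11*12/4 = 33.
        Tie groups: |d|=2 (t=3), |d|=3 (t=2), |d|=6 (t=2), |d|=8 (t=2); sum(t^3 - t) = 42.
        Var[W] = n(n+1)(2n+1)/24 - sum(t^3-t)/48 = 3036/24 - 42/48 = 125.625.
        z = (W - E[W]) / sqrt(Var[W]) = (27 - 33) / 11.2083 = -0.5353.
        Two-sided p = 2*Phi(z) = 0.592429.
Step 6: alpha = 0.1. fail to reject H0.

W+ = 27, W- = 39, W = min = 27, p = 0.592429, fail to reject H0.


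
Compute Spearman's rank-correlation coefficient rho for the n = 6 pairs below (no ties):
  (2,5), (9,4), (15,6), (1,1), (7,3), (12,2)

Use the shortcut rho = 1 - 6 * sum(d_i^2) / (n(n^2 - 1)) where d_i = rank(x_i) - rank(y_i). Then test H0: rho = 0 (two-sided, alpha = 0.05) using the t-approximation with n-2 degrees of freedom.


Step 1: Rank x and y separately (midranks; no ties here).
rank(x): 2->2, 9->4, 15->6, 1->1, 7->3, 12->5
rank(y): 5->5, 4->4, 6->6, 1->1, 3->3, 2->2
Step 2: d_i = R_x(i) - R_y(i); compute d_i^2.
  (2-5)^2=9, (4-4)^2=0, (6-6)^2=0, (1-1)^2=0, (3-3)^2=0, (5-2)^2=9
sum(d^2) = 18.
Step 3: rho = 1 - 6*18 / (6*(6^2 - 1)) = 1 - 108/210 = 0.485714.
Step 4: Under H0, t = rho * sqrt((n-2)/(1-rho^2)) = 1.1113 ~ t(4).
Step 5: Two-sided p-value from the t-distribution with 4 df = 0.328723.
Step 6: alpha = 0.05. fail to reject H0.

rho = 0.4857, p = 0.328723, fail to reject H0 at alpha = 0.05.


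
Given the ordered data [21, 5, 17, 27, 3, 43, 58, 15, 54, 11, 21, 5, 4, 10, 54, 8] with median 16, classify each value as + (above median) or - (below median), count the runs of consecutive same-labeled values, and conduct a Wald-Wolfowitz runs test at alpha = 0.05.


Step 1: Compute median = 16; label A = above, B = below.
Labels in order: ABAABAABABABBBAB  (n_A = 8, n_B = 8)
Step 2: Count runs R = 12.
Step 3: Under H0 (random ordering), E[R] = 2*n_A*n_B/(n_A+n_B) + 1 = 2*8*8/16 + 1 = 9.0000.
        Var[R] = 2*n_A*n_B*(2*n_A*n_B - n_A - n_B) / ((n_A+n_B)^2 * (n_A+n_B-1)) = 14336/3840 = 3.7333.
        SD[R] = 1.9322.
Step 4: Continuity-corrected z = (R - 0.5 - E[R]) / SD[R] = (12 - 0.5 - 9.0000) / 1.9322 = 1.2939.
Step 5: Two-sided p-value via normal approximation = 2*(1 - Phi(|z|)) = 0.195709.
Step 6: alpha = 0.05. fail to reject H0.

R = 12, z = 1.2939, p = 0.195709, fail to reject H0.


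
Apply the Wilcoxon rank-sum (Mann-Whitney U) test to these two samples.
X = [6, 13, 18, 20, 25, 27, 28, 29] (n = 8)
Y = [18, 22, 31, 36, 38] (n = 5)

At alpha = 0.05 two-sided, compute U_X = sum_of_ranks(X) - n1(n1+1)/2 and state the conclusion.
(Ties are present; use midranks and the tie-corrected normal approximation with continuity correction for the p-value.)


Step 1: Combine and sort all 13 observations; assign midranks.
sorted (value, group): (6,X), (13,X), (18,X), (18,Y), (20,X), (22,Y), (25,X), (27,X), (28,X), (29,X), (31,Y), (36,Y), (38,Y)
ranks: 6->1, 13->2, 18->3.5, 18->3.5, 20->5, 22->6, 25->7, 27->8, 28->9, 29->10, 31->11, 36->12, 38->13
Step 2: Rank sum for X: R1 = 1 + 2 + 3.5 + 5 + 7 + 8 + 9 + 10 = 45.5.
Step 3: U_X = R1 - n1(n1+1)/2 = 45.5 - 8*9/2 = 45.5 - 36 = 9.5.
       U_Y = n1*n2 - U_X = 40 - 9.5 = 30.5.
Step 4: Ties are present, so use the tie-corrected normal approximation (with continuity correction) for the p-value.
Step 5: p-value = 0.142685; compare to alpha = 0.05. fail to reject H0.

U_X = 9.5, p = 0.142685, fail to reject H0 at alpha = 0.05.
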